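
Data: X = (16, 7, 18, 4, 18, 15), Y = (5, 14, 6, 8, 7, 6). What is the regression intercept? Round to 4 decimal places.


a = ybar - b*xbar, where b = sum((xi-xbar)(yi-ybar)) / sum((xi-xbar)^2)
n = 6, xbar = 78/6 = 13, ybar = 46/6 = 23/3 ≈ 7.666667
Sxy = sum((xi-xbar)(yi-ybar)) = -64
Sxx = sum((xi-xbar)^2) = 180
b = Sxy / Sxx = -16/45 ≈ -0.355556
a = 7.666667 - (-0.355556) * 13 = 553/45 ≈ 12.288889

12.2889


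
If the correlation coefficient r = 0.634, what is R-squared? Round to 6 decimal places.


R^2 = r^2 = (0.634)^2 = 0.401956

0.401956


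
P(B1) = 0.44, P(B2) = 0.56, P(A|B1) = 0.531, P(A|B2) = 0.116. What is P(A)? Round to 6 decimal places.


P(A) = P(A|B1)*P(B1) + P(A|B2)*P(B2)
P(A|B1)*P(B1) = 0.531 * 0.44 = 0.23364
P(A|B2)*P(B2) = 0.116 * 0.56 = 0.06496
P(A) = 0.23364 + 0.06496 = 0.2986

0.298600


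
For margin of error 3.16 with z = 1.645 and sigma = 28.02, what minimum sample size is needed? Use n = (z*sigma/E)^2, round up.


z*sigma/E = 1.645 * 28.02 / 3.16 ≈ 14.586361
(z*sigma/E)^2 ≈ 212.761920
round up: n = 213

213


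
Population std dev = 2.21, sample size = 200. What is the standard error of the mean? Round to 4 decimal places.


SE = sigma / sqrt(n)
sqrt(200) ≈ 14.142136
SE = 2.21 / 14.142136 ≈ 0.156271

0.1563


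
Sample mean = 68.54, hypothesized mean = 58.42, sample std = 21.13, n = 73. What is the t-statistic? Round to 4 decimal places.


t = (xbar - mu0) / (s/sqrt(n))
xbar - mu0 = 68.54 - 58.42 = 10.12
sqrt(73) ≈ 8.54400375
s/sqrt(n) = 21.13 / 8.54400375 ≈ 2.47307944
t = 10.12 / 2.47307944 ≈ 4.092064

4.0921


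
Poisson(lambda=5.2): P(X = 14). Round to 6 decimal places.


P = e^(-lam) * lam^k / k!
e^(-5.2) ≈ 0.005516564
lam^k = 5.2^14 ≈ 10569314255.388205
k! = 14! = 87178291200
P = 0.005516564 * 10569314255.388205 / 87178291200 ≈ 0.000669

0.000669


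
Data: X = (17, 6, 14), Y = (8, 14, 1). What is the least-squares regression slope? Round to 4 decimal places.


b = sum((xi-xbar)(yi-ybar)) / sum((xi-xbar)^2)
n = 3, xbar = 37/3 ≈ 12.333333, ybar = 23/3 ≈ 7.666667
Sxy = sum((xi-xbar)(yi-ybar)) = -149/3 ≈ -49.666667
Sxx = sum((xi-xbar)^2) = 194/3 ≈ 64.666667
b = Sxy / Sxx = -149/194 ≈ -0.768041

-0.7680


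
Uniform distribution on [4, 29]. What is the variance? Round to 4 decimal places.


Var = (b-a)^2 / 12
(b-a)^2 = (29 - 4)^2 = 625
Var = 625/12 ≈ 52.083333

52.0833


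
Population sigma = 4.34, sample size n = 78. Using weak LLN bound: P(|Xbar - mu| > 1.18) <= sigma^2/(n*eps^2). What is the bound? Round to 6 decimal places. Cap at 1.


bound = min(1, sigma^2/(n*eps^2))
sigma^2 = 4.34^2 = 18.8356
n*eps^2 = 78 * 1.18^2 = 78 * 1.3924 = 108.6072
sigma^2/(n*eps^2) = 18.8356 / 108.6072 ≈ 0.17342865

0.173429


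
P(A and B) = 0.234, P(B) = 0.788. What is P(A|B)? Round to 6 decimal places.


P(A|B) = P(A and B) / P(B) = 0.234 / 0.788 = 117/394 ≈ 0.29695431

0.296954


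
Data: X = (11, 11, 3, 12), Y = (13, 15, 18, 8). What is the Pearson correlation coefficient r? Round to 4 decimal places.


r = sum((xi-xbar)(yi-ybar)) / sqrt(sum((xi-xbar)^2) * sum((yi-ybar)^2))
n = 4, xbar = 37/4 = 9.25, ybar = 54/4 = 13.5
Sxy = sum((xi-xbar)(yi-ybar)) = -41.5
Sxx = sum((xi-xbar)^2) = 52.75
Syy = sum((yi-ybar)^2) = 53
sqrt(Sxx*Syy) ≈ 52.874852
r = Sxy / sqrt(Sxx*Syy) = -41.5 / 52.874852 ≈ -0.784872

-0.7849


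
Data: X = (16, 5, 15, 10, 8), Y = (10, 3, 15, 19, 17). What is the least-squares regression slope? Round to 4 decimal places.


b = sum((xi-xbar)(yi-ybar)) / sum((xi-xbar)^2)
n = 5, xbar = 54/5 = 10.8, ybar = 64/5 = 12.8
Sxy = sum((xi-xbar)(yi-ybar)) = 34.8
Sxx = sum((xi-xbar)^2) = 86.8
b = Sxy / Sxx = 87/217 ≈ 0.400922

0.4009


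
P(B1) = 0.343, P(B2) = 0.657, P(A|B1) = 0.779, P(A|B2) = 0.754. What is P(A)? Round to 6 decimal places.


P(A) = P(A|B1)*P(B1) + P(A|B2)*P(B2)
P(A|B1)*P(B1) = 0.779 * 0.343 = 0.267197
P(A|B2)*P(B2) = 0.754 * 0.657 = 0.495378
P(A) = 0.267197 + 0.495378 = 0.762575

0.762575


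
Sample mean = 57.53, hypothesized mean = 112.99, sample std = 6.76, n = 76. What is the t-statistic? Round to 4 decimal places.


t = (xbar - mu0) / (s/sqrt(n))
xbar - mu0 = 57.53 - 112.99 = -55.46
sqrt(76) ≈ 8.71779789
s/sqrt(n) = 6.76 / 8.71779789 ≈ 0.77542518
t = -55.46 / 0.77542518 ≈ -71.522052

-71.5221


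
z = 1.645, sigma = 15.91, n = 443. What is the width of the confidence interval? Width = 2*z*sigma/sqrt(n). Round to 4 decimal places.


width = 2*z*sigma/sqrt(n)
2*z*sigma = 2 * 1.645 * 15.91 = 52.3439
sqrt(443) ≈ 21.047565
width = 52.3439 / 21.047565 ≈ 2.486934

2.4869


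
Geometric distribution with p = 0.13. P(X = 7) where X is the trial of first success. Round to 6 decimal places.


P = (1-p)^(k-1) * p
(1-p)^(k-1) = 0.87^6 ≈ 0.4336262
P = 0.4336262 * 0.13 ≈ 0.05637141

0.056371


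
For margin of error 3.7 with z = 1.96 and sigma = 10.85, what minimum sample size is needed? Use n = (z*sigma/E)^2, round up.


z*sigma/E = 1.96 * 10.85 / 3.7 = 10633/1850 ≈ 5.747568
(z*sigma/E)^2 ≈ 33.034533
round up: n = 34

34


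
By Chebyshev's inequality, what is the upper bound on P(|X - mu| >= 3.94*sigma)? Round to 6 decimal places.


P <= 1/k^2
k^2 = 3.94^2 = 15.5236
1/k^2 = 1 / 15.5236 ≈ 0.06441805

0.064418


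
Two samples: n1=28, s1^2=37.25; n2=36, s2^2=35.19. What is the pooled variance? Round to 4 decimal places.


sp^2 = ((n1-1)*s1^2 + (n2-1)*s2^2)/(n1+n2-2)
(n1-1)*s1^2 = 27 * 37.25 = 1005.75
(n2-1)*s2^2 = 35 * 35.19 = 1231.65
numerator = 1005.75 + 1231.65 = 2237.4
n1+n2-2 = 62
sp^2 = 2237.4 / 62 = 11187/310 ≈ 36.087097

36.0871


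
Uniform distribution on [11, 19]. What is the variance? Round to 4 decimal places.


Var = (b-a)^2 / 12
(b-a)^2 = (19 - 11)^2 = 64
Var = 64/12 ≈ 5.333333

5.3333


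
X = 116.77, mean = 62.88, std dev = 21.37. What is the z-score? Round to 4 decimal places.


z = (X - mu) / sigma
X - mu = 116.77 - 62.88 = 53.89
z = 53.89 / 21.37 = 5389/2137 ≈ 2.521759

2.5218


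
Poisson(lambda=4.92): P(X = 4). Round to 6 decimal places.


P = e^(-lam) * lam^k / k!
e^(-4.92) ≈ 0.007299131
lam^k = 4.92^4 ≈ 585.949801
k! = 4! = 24
P = 0.007299131 * 585.949801 / 24 ≈ 0.178205

0.178205


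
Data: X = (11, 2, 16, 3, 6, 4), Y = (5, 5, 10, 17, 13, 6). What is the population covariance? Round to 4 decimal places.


Cov = (1/n)*sum((xi-xbar)(yi-ybar))
n = 6, xbar = 42/6 = 7, ybar = 56/6 = 28/3 ≈ 9.333333
sum((xi-xbar)(yi-ybar)) = -14
Cov = -14 / 6 = -7/3 ≈ -2.333333

-2.3333


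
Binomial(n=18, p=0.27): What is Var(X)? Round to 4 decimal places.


Var = n*p*(1-p) = 18 * 0.27 * 0.73 = 3.5478

3.5478


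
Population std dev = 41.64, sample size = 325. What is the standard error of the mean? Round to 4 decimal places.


SE = sigma / sqrt(n)
sqrt(325) ≈ 18.027756
SE = 41.64 / 18.027756 ≈ 2.309772

2.3098


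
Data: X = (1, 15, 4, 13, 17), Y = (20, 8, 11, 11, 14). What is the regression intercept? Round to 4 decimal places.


a = ybar - b*xbar, where b = sum((xi-xbar)(yi-ybar)) / sum((xi-xbar)^2)
n = 5, xbar = 50/5 = 10, ybar = 64/5 = 12.8
Sxy = sum((xi-xbar)(yi-ybar)) = -75
Sxx = sum((xi-xbar)^2) = 200
b = Sxy / Sxx = -0.375
a = 12.8 - (-0.375) * 10 = 16.55

16.5500


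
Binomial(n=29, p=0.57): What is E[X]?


E[X] = n*p = 29 * 0.57 = 16.53

16.53


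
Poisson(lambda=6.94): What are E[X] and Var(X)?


E[X] = Var(X) = lambda = 6.94

6.94, 6.94


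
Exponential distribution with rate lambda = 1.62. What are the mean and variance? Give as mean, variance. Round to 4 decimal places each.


mean = 1/lam, var = 1/lam^2
mean = 1 / 1.62 = 50/81 ≈ 0.617284
lam^2 = 1.62^2 = 2.6244
var = 1 / 2.6244 = 2500/6561 ≈ 0.381039

0.6173, 0.3810


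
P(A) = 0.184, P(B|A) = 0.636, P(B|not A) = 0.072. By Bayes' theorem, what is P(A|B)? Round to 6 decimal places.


P(A|B) = P(B|A)*P(A) / P(B), P(B) = P(B|A)*P(A) + P(B|not A)*P(not A)
P(B|A)*P(A) = 0.636 * 0.184 = 0.117024
P(B|not A)*P(not A) = 0.072 * 0.816 = 0.058752
P(B) = 0.117024 + 0.058752 = 0.175776
P(A|B) = 0.117024 / 0.175776 = 1219/1831 ≈ 0.66575642

0.665756


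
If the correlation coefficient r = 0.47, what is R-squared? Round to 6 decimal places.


R^2 = r^2 = (0.47)^2 = 0.2209

0.220900


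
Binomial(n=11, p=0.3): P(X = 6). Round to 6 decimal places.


P = C(n,k) * p^k * (1-p)^(n-k)
C(11,6) = 462
p^k = 0.3^6 = 0.000729
(1-p)^(n-k) = 0.7^5 = 0.16807
P = 462 * 0.000729 * 0.16807 ≈ 0.056606

0.056606


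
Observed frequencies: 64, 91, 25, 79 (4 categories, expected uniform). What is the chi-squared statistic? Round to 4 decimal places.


chi2 = sum((O-E)^2/E), E = total/4
total = 259, E = 259/4 = 64.75
(64 - 64.75)^2 / 64.75 = 0.5625 / 64.75 = 9/1036 ≈ 0.008687
(91 - 64.75)^2 / 64.75 = 689.0625 / 64.75 = 1575/148 ≈ 10.641892
(25 - 64.75)^2 / 64.75 = 1580.0625 / 64.75 = 25281/1036 ≈ 24.402510
(79 - 64.75)^2 / 64.75 = 203.0625 / 64.75 = 3249/1036 ≈ 3.136100
chi2 = 1413/37 ≈ 38.189189

38.1892


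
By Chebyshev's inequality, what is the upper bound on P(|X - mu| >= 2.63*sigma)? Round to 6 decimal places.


P <= 1/k^2
k^2 = 2.63^2 = 6.9169
1/k^2 = 1 / 6.9169 ≈ 0.14457344

0.144573


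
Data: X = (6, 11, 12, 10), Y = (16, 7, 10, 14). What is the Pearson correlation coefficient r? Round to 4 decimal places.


r = sum((xi-xbar)(yi-ybar)) / sqrt(sum((xi-xbar)^2) * sum((yi-ybar)^2))
n = 4, xbar = 39/4 = 9.75, ybar = 47/4 = 11.75
Sxy = sum((xi-xbar)(yi-ybar)) = -25.25
Sxx = sum((xi-xbar)^2) = 20.75
Syy = sum((yi-ybar)^2) = 48.75
sqrt(Sxx*Syy) ≈ 31.805070
r = Sxy / sqrt(Sxx*Syy) = -25.25 / 31.805070 ≈ -0.793899

-0.7939


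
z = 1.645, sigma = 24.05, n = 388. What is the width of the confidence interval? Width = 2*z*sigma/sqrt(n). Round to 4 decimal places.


width = 2*z*sigma/sqrt(n)
2*z*sigma = 2 * 1.645 * 24.05 = 79.1245
sqrt(388) ≈ 19.697716
width = 79.1245 / 19.697716 ≈ 4.016938

4.0169


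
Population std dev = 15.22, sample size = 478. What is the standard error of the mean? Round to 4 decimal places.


SE = sigma / sqrt(n)
sqrt(478) ≈ 21.863211
SE = 15.22 / 21.863211 ≈ 0.696147

0.6961


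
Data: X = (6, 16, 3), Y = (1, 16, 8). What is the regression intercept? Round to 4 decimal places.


a = ybar - b*xbar, where b = sum((xi-xbar)(yi-ybar)) / sum((xi-xbar)^2)
n = 3, xbar = 25/3 ≈ 8.333333, ybar = 25/3 ≈ 8.333333
Sxy = sum((xi-xbar)(yi-ybar)) = 233/3 ≈ 77.666667
Sxx = sum((xi-xbar)^2) = 278/3 ≈ 92.666667
b = Sxy / Sxx = 233/278 ≈ 0.838129
a = 8.333333 - 0.838129 * 8.333333 = 375/278 ≈ 1.348921

1.3489


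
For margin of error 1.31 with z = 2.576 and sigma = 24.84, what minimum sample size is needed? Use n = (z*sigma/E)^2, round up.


z*sigma/E = 2.576 * 24.84 / 1.31 ≈ 48.845679
(z*sigma/E)^2 ≈ 2385.900395
round up: n = 2386

2386


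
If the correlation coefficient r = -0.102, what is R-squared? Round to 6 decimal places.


R^2 = r^2 = (-0.102)^2 = 0.010404

0.010404


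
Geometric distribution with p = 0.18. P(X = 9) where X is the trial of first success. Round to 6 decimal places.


P = (1-p)^(k-1) * p
(1-p)^(k-1) = 0.82^8 ≈ 0.2044141
P = 0.2044141 * 0.18 ≈ 0.03679454

0.036795


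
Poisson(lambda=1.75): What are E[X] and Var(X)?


E[X] = Var(X) = lambda = 1.75

1.75, 1.75


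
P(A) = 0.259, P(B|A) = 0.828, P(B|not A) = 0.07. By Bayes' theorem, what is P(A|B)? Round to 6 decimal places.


P(A|B) = P(B|A)*P(A) / P(B), P(B) = P(B|A)*P(A) + P(B|not A)*P(not A)
P(B|A)*P(A) = 0.828 * 0.259 = 0.214452
P(B|not A)*P(not A) = 0.07 * 0.741 = 0.05187
P(B) = 0.214452 + 0.05187 = 0.266322
P(A|B) = 0.214452 / 0.266322 = 5106/6341 ≈ 0.80523577

0.805236


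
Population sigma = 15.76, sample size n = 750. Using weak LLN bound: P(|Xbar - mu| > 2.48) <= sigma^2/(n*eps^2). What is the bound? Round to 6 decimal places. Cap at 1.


bound = min(1, sigma^2/(n*eps^2))
sigma^2 = 15.76^2 = 248.3776
n*eps^2 = 750 * 2.48^2 = 750 * 6.1504 = 4612.8
sigma^2/(n*eps^2) = 248.3776 / 4612.8 ≈ 0.05384530

0.053845


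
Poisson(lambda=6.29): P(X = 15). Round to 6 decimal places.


P = e^(-lam) * lam^k / k!
e^(-6.29) ≈ 0.001854760
lam^k = 6.29^15 ≈ 954464283825.194866
k! = 15! = 1307674368000
P = 0.001854760 * 954464283825.194866 / 1307674368000 ≈ 0.001354

0.001354


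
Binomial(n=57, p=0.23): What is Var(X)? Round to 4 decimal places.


Var = n*p*(1-p) = 57 * 0.23 * 0.77 = 10.0947

10.0947


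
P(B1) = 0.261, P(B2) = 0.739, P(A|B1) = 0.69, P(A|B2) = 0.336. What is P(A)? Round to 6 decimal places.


P(A) = P(A|B1)*P(B1) + P(A|B2)*P(B2)
P(A|B1)*P(B1) = 0.69 * 0.261 = 0.18009
P(A|B2)*P(B2) = 0.336 * 0.739 = 0.248304
P(A) = 0.18009 + 0.248304 = 0.428394

0.428394


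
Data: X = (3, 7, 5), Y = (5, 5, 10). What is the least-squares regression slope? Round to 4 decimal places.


b = sum((xi-xbar)(yi-ybar)) / sum((xi-xbar)^2)
n = 3, xbar = 15/3 = 5, ybar = 20/3 ≈ 6.666667
Sxy = sum((xi-xbar)(yi-ybar)) = 0
Sxx = sum((xi-xbar)^2) = 8
b = Sxy / Sxx = 0

0.0000


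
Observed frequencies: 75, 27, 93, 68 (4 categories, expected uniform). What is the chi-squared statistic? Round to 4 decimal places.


chi2 = sum((O-E)^2/E), E = total/4
total = 263, E = 263/4 = 65.75
(75 - 65.75)^2 / 65.75 = 85.5625 / 65.75 = 1369/1052 ≈ 1.301331
(27 - 65.75)^2 / 65.75 = 1501.5625 / 65.75 = 24025/1052 ≈ 22.837452
(93 - 65.75)^2 / 65.75 = 742.5625 / 65.75 = 11881/1052 ≈ 11.293726
(68 - 65.75)^2 / 65.75 = 5.0625 / 65.75 = 81/1052 ≈ 0.076996
chi2 = 9339/263 ≈ 35.509506

35.5095


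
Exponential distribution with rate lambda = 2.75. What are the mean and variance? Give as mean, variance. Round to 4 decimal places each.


mean = 1/lam, var = 1/lam^2
mean = 1 / 2.75 = 4/11 ≈ 0.363636
lam^2 = 2.75^2 = 7.5625
var = 1 / 7.5625 = 16/121 ≈ 0.132231

0.3636, 0.1322


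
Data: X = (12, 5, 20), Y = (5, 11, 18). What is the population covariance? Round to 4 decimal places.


Cov = (1/n)*sum((xi-xbar)(yi-ybar))
n = 3, xbar = 37/3 ≈ 12.333333, ybar = 34/3 ≈ 11.333333
sum((xi-xbar)(yi-ybar)) = 167/3 ≈ 55.666667
Cov = 55.666667 / 3 = 167/9 ≈ 18.555556

18.5556


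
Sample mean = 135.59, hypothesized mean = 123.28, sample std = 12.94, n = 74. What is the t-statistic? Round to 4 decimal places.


t = (xbar - mu0) / (s/sqrt(n))
xbar - mu0 = 135.59 - 123.28 = 12.31
sqrt(74) ≈ 8.60232527
s/sqrt(n) = 12.94 / 8.60232527 ≈ 1.50424445
t = 12.31 / 1.50424445 ≈ 8.183510

8.1835


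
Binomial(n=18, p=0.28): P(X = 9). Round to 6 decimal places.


P = C(n,k) * p^k * (1-p)^(n-k)
C(18,9) = 48620
p^k = 0.28^9 ≈ 0.00001057846
(1-p)^(n-k) = 0.72^9 ≈ 0.05199870
P = 48620 * 0.00001057846 * 0.05199870 ≈ 0.026744

0.026744


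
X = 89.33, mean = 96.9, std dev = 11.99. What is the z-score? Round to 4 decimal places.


z = (X - mu) / sigma
X - mu = 89.33 - 96.9 = -7.57
z = -7.57 / 11.99 = -757/1199 ≈ -0.631359

-0.6314


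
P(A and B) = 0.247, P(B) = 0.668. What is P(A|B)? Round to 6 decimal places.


P(A|B) = P(A and B) / P(B) = 0.247 / 0.668 = 247/668 ≈ 0.36976048

0.369760


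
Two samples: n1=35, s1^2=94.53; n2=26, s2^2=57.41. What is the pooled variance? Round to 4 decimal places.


sp^2 = ((n1-1)*s1^2 + (n2-1)*s2^2)/(n1+n2-2)
(n1-1)*s1^2 = 34 * 94.53 = 3214.02
(n2-1)*s2^2 = 25 * 57.41 = 1435.25
numerator = 3214.02 + 1435.25 = 4649.27
n1+n2-2 = 59
sp^2 = 4649.27 / 59 = 464927/5900 ≈ 78.801186

78.8012


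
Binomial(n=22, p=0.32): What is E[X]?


E[X] = n*p = 22 * 0.32 = 7.04

7.04


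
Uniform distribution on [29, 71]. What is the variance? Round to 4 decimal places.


Var = (b-a)^2 / 12
(b-a)^2 = (71 - 29)^2 = 1764
Var = 1764/12 = 147

147.0000


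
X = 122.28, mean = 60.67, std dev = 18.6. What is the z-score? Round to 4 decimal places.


z = (X - mu) / sigma
X - mu = 122.28 - 60.67 = 61.61
z = 61.61 / 18.6 = 6161/1860 ≈ 3.312366

3.3124


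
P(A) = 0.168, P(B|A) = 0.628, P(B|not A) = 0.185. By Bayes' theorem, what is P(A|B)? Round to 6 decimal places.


P(A|B) = P(B|A)*P(A) / P(B), P(B) = P(B|A)*P(A) + P(B|not A)*P(not A)
P(B|A)*P(A) = 0.628 * 0.168 = 0.105504
P(B|not A)*P(not A) = 0.185 * 0.832 = 0.15392
P(B) = 0.105504 + 0.15392 = 0.259424
P(A|B) = 0.105504 / 0.259424 = 3297/8107 ≈ 0.40668558

0.406686


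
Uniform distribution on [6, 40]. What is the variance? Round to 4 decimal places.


Var = (b-a)^2 / 12
(b-a)^2 = (40 - 6)^2 = 1156
Var = 1156/12 ≈ 96.333333

96.3333


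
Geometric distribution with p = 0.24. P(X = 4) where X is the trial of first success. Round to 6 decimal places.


P = (1-p)^(k-1) * p
(1-p)^(k-1) = 0.76^3 = 0.438976
P = 0.438976 * 0.24 ≈ 0.1053542

0.105354


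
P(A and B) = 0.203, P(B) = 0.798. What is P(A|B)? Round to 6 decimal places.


P(A|B) = P(A and B) / P(B) = 0.203 / 0.798 = 29/114 ≈ 0.25438596

0.254386


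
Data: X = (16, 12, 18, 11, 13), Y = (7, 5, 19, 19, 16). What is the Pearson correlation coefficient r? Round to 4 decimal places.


r = sum((xi-xbar)(yi-ybar)) / sqrt(sum((xi-xbar)^2) * sum((yi-ybar)^2))
n = 5, xbar = 70/5 = 14, ybar = 66/5 = 13.2
Sxy = sum((xi-xbar)(yi-ybar)) = 7
Sxx = sum((xi-xbar)^2) = 34
Syy = sum((yi-ybar)^2) = 180.8
sqrt(Sxx*Syy) ≈ 78.404082
r = Sxy / sqrt(Sxx*Syy) = 7 / 78.404082 ≈ 0.089281

0.0893


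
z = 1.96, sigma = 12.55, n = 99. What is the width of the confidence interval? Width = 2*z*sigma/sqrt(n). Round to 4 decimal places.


width = 2*z*sigma/sqrt(n)
2*z*sigma = 2 * 1.96 * 12.55 = 49.196
sqrt(99) ≈ 9.949874
width = 49.196 / 9.949874 ≈ 4.944384

4.9444


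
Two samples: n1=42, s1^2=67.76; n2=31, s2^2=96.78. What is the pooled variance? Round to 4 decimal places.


sp^2 = ((n1-1)*s1^2 + (n2-1)*s2^2)/(n1+n2-2)
(n1-1)*s1^2 = 41 * 67.76 = 2778.16
(n2-1)*s2^2 = 30 * 96.78 = 2903.4
numerator = 2778.16 + 2903.4 = 5681.56
n1+n2-2 = 71
sp^2 = 5681.56 / 71 = 142039/1775 ≈ 80.021972

80.0220


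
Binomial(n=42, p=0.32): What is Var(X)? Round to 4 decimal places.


Var = n*p*(1-p) = 42 * 0.32 * 0.68 = 9.1392

9.1392


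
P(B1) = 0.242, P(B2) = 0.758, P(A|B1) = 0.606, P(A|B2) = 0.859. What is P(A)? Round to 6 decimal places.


P(A) = P(A|B1)*P(B1) + P(A|B2)*P(B2)
P(A|B1)*P(B1) = 0.606 * 0.242 = 0.146652
P(A|B2)*P(B2) = 0.859 * 0.758 = 0.651122
P(A) = 0.146652 + 0.651122 = 0.797774

0.797774


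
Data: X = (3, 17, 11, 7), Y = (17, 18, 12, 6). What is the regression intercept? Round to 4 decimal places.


a = ybar - b*xbar, where b = sum((xi-xbar)(yi-ybar)) / sum((xi-xbar)^2)
n = 4, xbar = 38/4 = 9.5, ybar = 53/4 = 13.25
Sxy = sum((xi-xbar)(yi-ybar)) = 27.5
Sxx = sum((xi-xbar)^2) = 107
b = Sxy / Sxx = 55/214 ≈ 0.257009
a = 13.25 - 0.257009 * 9.5 = 2313/214 ≈ 10.808411

10.8084


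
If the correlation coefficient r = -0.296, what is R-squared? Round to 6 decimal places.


R^2 = r^2 = (-0.296)^2 = 0.087616

0.087616


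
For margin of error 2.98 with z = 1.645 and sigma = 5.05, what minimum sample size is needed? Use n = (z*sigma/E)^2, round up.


z*sigma/E = 1.645 * 5.05 / 2.98 ≈ 2.787668
(z*sigma/E)^2 ≈ 7.771092
round up: n = 8

8


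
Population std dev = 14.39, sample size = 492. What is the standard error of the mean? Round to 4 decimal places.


SE = sigma / sqrt(n)
sqrt(492) ≈ 22.181073
SE = 14.39 / 22.181073 ≈ 0.648751

0.6488


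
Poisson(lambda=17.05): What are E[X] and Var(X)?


E[X] = Var(X) = lambda = 17.05

17.05, 17.05


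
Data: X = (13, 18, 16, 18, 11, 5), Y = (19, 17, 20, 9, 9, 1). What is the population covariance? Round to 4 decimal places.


Cov = (1/n)*sum((xi-xbar)(yi-ybar))
n = 6, xbar = 81/6 = 13.5, ybar = 75/6 = 12.5
sum((xi-xbar)(yi-ybar)) = 126.5
Cov = 126.5 / 6 = 253/12 ≈ 21.083333

21.0833


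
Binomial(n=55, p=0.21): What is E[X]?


E[X] = n*p = 55 * 0.21 = 11.55

11.55


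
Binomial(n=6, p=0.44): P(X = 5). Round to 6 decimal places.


P = C(n,k) * p^k * (1-p)^(n-k)
C(6,5) = 6
p^k = 0.44^5 ≈ 0.01649162
(1-p)^(n-k) = 0.56^1 = 0.56
P = 6 * 0.01649162 * 0.56 ≈ 0.055412

0.055412


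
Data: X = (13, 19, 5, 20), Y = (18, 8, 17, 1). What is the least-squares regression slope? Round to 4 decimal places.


b = sum((xi-xbar)(yi-ybar)) / sum((xi-xbar)^2)
n = 4, xbar = 57/4 = 14.25, ybar = 44/4 = 11
Sxy = sum((xi-xbar)(yi-ybar)) = -136
Sxx = sum((xi-xbar)^2) = 142.75
b = Sxy / Sxx = -544/571 ≈ -0.952715

-0.9527


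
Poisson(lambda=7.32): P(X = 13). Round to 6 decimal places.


P = e^(-lam) * lam^k / k!
e^(-7.32) ≈ 0.0006621622
lam^k = 7.32^13 ≈ 173238356022.397952
k! = 13! = 6227020800
P = 0.0006621622 * 173238356022.397952 / 6227020800 ≈ 0.018422

0.018422


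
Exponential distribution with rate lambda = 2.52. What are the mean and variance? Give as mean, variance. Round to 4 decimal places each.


mean = 1/lam, var = 1/lam^2
mean = 1 / 2.52 = 25/63 ≈ 0.396825
lam^2 = 2.52^2 = 6.3504
var = 1 / 6.3504 = 625/3969 ≈ 0.157470

0.3968, 0.1575


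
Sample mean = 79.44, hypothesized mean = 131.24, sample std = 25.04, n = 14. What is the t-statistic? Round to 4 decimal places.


t = (xbar - mu0) / (s/sqrt(n))
xbar - mu0 = 79.44 - 131.24 = -51.8
sqrt(14) ≈ 3.74165739
s/sqrt(n) = 25.04 / 3.74165739 ≈ 6.69222150
t = -51.8 / 6.69222150 ≈ -7.740330

-7.7403


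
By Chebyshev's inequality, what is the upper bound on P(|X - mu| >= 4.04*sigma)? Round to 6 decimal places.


P <= 1/k^2
k^2 = 4.04^2 = 16.3216
1/k^2 = 1 / 16.3216 ≈ 0.06126850

0.061269


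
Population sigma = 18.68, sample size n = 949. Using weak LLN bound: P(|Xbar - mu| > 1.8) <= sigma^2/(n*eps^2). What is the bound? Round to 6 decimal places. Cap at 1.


bound = min(1, sigma^2/(n*eps^2))
sigma^2 = 18.68^2 = 348.9424
n*eps^2 = 949 * 1.8^2 = 949 * 3.24 = 3074.76
sigma^2/(n*eps^2) = 348.9424 / 3074.76 ≈ 0.11348606

0.113486


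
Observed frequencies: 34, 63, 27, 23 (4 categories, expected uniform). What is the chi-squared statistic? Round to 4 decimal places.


chi2 = sum((O-E)^2/E), E = total/4
total = 147, E = 147/4 = 36.75
(34 - 36.75)^2 / 36.75 = 7.5625 / 36.75 = 121/588 ≈ 0.205782
(63 - 36.75)^2 / 36.75 = 689.0625 / 36.75 = 18.75
(27 - 36.75)^2 / 36.75 = 95.0625 / 36.75 = 507/196 ≈ 2.586735
(23 - 36.75)^2 / 36.75 = 189.0625 / 36.75 = 3025/588 ≈ 5.144558
chi2 = 3923/147 ≈ 26.687075

26.6871


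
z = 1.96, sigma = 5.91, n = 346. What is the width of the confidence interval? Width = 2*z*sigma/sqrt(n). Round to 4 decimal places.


width = 2*z*sigma/sqrt(n)
2*z*sigma = 2 * 1.96 * 5.91 = 23.1672
sqrt(346) ≈ 18.601075
width = 23.1672 / 18.601075 ≈ 1.245476

1.2455


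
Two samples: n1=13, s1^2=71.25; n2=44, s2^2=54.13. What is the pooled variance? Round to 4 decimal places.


sp^2 = ((n1-1)*s1^2 + (n2-1)*s2^2)/(n1+n2-2)
(n1-1)*s1^2 = 12 * 71.25 = 855
(n2-1)*s2^2 = 43 * 54.13 = 2327.59
numerator = 855 + 2327.59 = 3182.59
n1+n2-2 = 55
sp^2 = 3182.59 / 55 = 318259/5500 ≈ 57.865273

57.8653


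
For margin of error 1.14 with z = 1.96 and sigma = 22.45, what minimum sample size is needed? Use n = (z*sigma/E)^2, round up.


z*sigma/E = 1.96 * 22.45 / 1.14 = 22001/570 ≈ 38.598246
(z*sigma/E)^2 ≈ 1489.824564
round up: n = 1490

1490


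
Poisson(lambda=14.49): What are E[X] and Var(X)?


E[X] = Var(X) = lambda = 14.49

14.49, 14.49


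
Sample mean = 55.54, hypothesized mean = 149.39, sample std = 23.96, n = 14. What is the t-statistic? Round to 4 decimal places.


t = (xbar - mu0) / (s/sqrt(n))
xbar - mu0 = 55.54 - 149.39 = -93.85
sqrt(14) ≈ 3.74165739
s/sqrt(n) = 23.96 / 3.74165739 ≈ 6.40357936
t = -93.85 / 6.40357936 ≈ -14.655866

-14.6559


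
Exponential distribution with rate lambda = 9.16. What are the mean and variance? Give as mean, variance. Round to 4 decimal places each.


mean = 1/lam, var = 1/lam^2
mean = 1 / 9.16 = 25/229 ≈ 0.109170
lam^2 = 9.16^2 = 83.9056
var = 1 / 83.9056 ≈ 0.011918

0.1092, 0.0119


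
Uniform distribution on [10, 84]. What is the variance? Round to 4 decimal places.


Var = (b-a)^2 / 12
(b-a)^2 = (84 - 10)^2 = 5476
Var = 5476/12 ≈ 456.333333

456.3333


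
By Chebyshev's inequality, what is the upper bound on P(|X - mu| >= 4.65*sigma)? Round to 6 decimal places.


P <= 1/k^2
k^2 = 4.65^2 = 21.6225
1/k^2 = 1 / 21.6225 = 400/8649 ≈ 0.04624812

0.046248


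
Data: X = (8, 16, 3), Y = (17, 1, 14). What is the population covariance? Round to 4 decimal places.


Cov = (1/n)*sum((xi-xbar)(yi-ybar))
n = 3, xbar = 27/3 = 9, ybar = 32/3 ≈ 10.666667
sum((xi-xbar)(yi-ybar)) = -94
Cov = -94 / 3 = -94/3 ≈ -31.333333

-31.3333


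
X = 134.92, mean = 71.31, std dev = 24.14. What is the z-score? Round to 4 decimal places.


z = (X - mu) / sigma
X - mu = 134.92 - 71.31 = 63.61
z = 63.61 / 24.14 = 6361/2414 ≈ 2.635046

2.6350


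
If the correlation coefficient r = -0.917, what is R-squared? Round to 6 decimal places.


R^2 = r^2 = (-0.917)^2 = 0.840889

0.840889


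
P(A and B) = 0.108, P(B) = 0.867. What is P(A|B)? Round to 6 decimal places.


P(A|B) = P(A and B) / P(B) = 0.108 / 0.867 = 36/289 ≈ 0.12456747

0.124567


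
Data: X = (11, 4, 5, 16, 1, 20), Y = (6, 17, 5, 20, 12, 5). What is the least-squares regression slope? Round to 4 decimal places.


b = sum((xi-xbar)(yi-ybar)) / sum((xi-xbar)^2)
n = 6, xbar = 57/6 = 9.5, ybar = 65/6 ≈ 10.833333
Sxy = sum((xi-xbar)(yi-ybar)) = -26.5
Sxx = sum((xi-xbar)^2) = 277.5
b = Sxy / Sxx = -53/555 ≈ -0.095495

-0.0955


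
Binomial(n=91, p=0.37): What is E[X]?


E[X] = n*p = 91 * 0.37 = 33.67

33.67


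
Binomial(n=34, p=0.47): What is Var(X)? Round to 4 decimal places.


Var = n*p*(1-p) = 34 * 0.47 * 0.53 = 8.4694

8.4694


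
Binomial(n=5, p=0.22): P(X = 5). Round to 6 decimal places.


P = C(n,k) * p^k * (1-p)^(n-k)
C(5,5) = 1
p^k = 0.22^5 = 0.0005153632
(1-p)^(n-k) = 0.78^0 = 1
P = 1 * 0.0005153632 * 1 ≈ 0.000515

0.000515


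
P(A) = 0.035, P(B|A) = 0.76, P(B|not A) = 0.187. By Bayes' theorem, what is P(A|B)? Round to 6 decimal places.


P(A|B) = P(B|A)*P(A) / P(B), P(B) = P(B|A)*P(A) + P(B|not A)*P(not A)
P(B|A)*P(A) = 0.76 * 0.035 = 0.0266
P(B|not A)*P(not A) = 0.187 * 0.965 = 0.180455
P(B) = 0.0266 + 0.180455 = 0.207055
P(A|B) = 0.0266 / 0.207055 ≈ 0.12846828

0.128468


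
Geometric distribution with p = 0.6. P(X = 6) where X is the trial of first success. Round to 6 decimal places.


P = (1-p)^(k-1) * p
(1-p)^(k-1) = 0.4^5 = 0.01024
P = 0.01024 * 0.6 = 0.006144

0.006144


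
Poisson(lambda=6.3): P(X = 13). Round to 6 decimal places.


P = e^(-lam) * lam^k / k!
e^(-6.3) ≈ 0.001836305
lam^k = 6.3^13 ≈ 24627886469.416616
k! = 13! = 6227020800
P = 0.001836305 * 24627886469.416616 / 6227020800 ≈ 0.007263

0.007263


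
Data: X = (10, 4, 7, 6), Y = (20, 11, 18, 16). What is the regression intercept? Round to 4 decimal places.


a = ybar - b*xbar, where b = sum((xi-xbar)(yi-ybar)) / sum((xi-xbar)^2)
n = 4, xbar = 27/4 = 6.75, ybar = 65/4 = 16.25
Sxy = sum((xi-xbar)(yi-ybar)) = 27.25
Sxx = sum((xi-xbar)^2) = 18.75
b = Sxy / Sxx = 109/75 ≈ 1.453333
a = 16.25 - 1.453333 * 6.75 = 6.44

6.4400


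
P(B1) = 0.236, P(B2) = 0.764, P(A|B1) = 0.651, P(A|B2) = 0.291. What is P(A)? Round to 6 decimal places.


P(A) = P(A|B1)*P(B1) + P(A|B2)*P(B2)
P(A|B1)*P(B1) = 0.651 * 0.236 = 0.153636
P(A|B2)*P(B2) = 0.291 * 0.764 = 0.222324
P(A) = 0.153636 + 0.222324 = 0.37596

0.375960


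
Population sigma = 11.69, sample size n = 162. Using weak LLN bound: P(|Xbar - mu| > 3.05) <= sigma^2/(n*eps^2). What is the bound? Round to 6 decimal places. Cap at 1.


bound = min(1, sigma^2/(n*eps^2))
sigma^2 = 11.69^2 = 136.6561
n*eps^2 = 162 * 3.05^2 = 162 * 9.3025 = 1507.005
sigma^2/(n*eps^2) = 136.6561 / 1507.005 ≈ 0.09068059

0.090681


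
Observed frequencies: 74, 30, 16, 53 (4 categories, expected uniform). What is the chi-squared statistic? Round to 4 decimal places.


chi2 = sum((O-E)^2/E), E = total/4
total = 173, E = 173/4 = 43.25
(74 - 43.25)^2 / 43.25 = 945.5625 / 43.25 = 15129/692 ≈ 21.862717
(30 - 43.25)^2 / 43.25 = 175.5625 / 43.25 = 2809/692 ≈ 4.059249
(16 - 43.25)^2 / 43.25 = 742.5625 / 43.25 = 11881/692 ≈ 17.169075
(53 - 43.25)^2 / 43.25 = 95.0625 / 43.25 = 1521/692 ≈ 2.197977
chi2 = 7835/173 ≈ 45.289017

45.2890


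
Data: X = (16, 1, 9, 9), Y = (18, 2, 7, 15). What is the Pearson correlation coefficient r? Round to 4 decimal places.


r = sum((xi-xbar)(yi-ybar)) / sqrt(sum((xi-xbar)^2) * sum((yi-ybar)^2))
n = 4, xbar = 35/4 = 8.75, ybar = 42/4 = 10.5
Sxy = sum((xi-xbar)(yi-ybar)) = 120.5
Sxx = sum((xi-xbar)^2) = 112.75
Syy = sum((yi-ybar)^2) = 161
sqrt(Sxx*Syy) ≈ 134.732142
r = Sxy / sqrt(Sxx*Syy) = 120.5 / 134.732142 ≈ 0.894367

0.8944


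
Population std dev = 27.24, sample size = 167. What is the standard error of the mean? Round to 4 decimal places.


SE = sigma / sqrt(n)
sqrt(167) ≈ 12.922848
SE = 27.24 / 12.922848 ≈ 2.107894

2.1079


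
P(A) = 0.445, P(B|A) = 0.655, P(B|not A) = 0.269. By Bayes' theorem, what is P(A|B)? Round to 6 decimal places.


P(A|B) = P(B|A)*P(A) / P(B), P(B) = P(B|A)*P(A) + P(B|not A)*P(not A)
P(B|A)*P(A) = 0.655 * 0.445 = 0.291475
P(B|not A)*P(not A) = 0.269 * 0.555 = 0.149295
P(B) = 0.291475 + 0.149295 = 0.44077
P(A|B) = 0.291475 / 0.44077 ≈ 0.66128593

0.661286


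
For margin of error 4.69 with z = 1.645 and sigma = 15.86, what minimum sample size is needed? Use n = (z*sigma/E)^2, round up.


z*sigma/E = 1.645 * 15.86 / 4.69 = 37271/6700 ≈ 5.562836
(z*sigma/E)^2 ≈ 30.945142
round up: n = 31

31


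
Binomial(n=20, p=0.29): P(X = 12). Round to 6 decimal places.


P = C(n,k) * p^k * (1-p)^(n-k)
C(20,12) = 125970
p^k = 0.29^12 ≈ 0.0000003538148
(1-p)^(n-k) = 0.71^8 ≈ 0.06457535
P = 125970 * 0.0000003538148 * 0.06457535 ≈ 0.002878

0.002878


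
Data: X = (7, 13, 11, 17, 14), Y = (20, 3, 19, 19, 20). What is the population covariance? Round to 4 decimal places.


Cov = (1/n)*sum((xi-xbar)(yi-ybar))
n = 5, xbar = 62/5 = 12.4, ybar = 81/5 = 16.2
sum((xi-xbar)(yi-ybar)) = -13.4
Cov = -13.4 / 5 = -2.68

-2.6800


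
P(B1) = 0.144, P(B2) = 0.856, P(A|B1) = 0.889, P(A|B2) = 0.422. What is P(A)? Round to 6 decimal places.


P(A) = P(A|B1)*P(B1) + P(A|B2)*P(B2)
P(A|B1)*P(B1) = 0.889 * 0.144 = 0.128016
P(A|B2)*P(B2) = 0.422 * 0.856 = 0.361232
P(A) = 0.128016 + 0.361232 = 0.489248

0.489248


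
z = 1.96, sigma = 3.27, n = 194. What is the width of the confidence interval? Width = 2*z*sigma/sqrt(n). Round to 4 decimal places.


width = 2*z*sigma/sqrt(n)
2*z*sigma = 2 * 1.96 * 3.27 = 12.8184
sqrt(194) ≈ 13.928388
width = 12.8184 / 13.928388 ≈ 0.920307

0.9203


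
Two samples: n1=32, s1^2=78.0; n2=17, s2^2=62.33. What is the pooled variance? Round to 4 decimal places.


sp^2 = ((n1-1)*s1^2 + (n2-1)*s2^2)/(n1+n2-2)
(n1-1)*s1^2 = 31 * 78.0 = 2418
(n2-1)*s2^2 = 16 * 62.33 = 997.28
numerator = 2418 + 997.28 = 3415.28
n1+n2-2 = 47
sp^2 = 3415.28 / 47 = 85382/1175 ≈ 72.665532

72.6655


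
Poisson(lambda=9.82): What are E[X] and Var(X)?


E[X] = Var(X) = lambda = 9.82

9.82, 9.82


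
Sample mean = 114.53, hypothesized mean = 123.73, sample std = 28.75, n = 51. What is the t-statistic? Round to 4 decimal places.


t = (xbar - mu0) / (s/sqrt(n))
xbar - mu0 = 114.53 - 123.73 = -9.2
sqrt(51) ≈ 7.14142843
s/sqrt(n) = 28.75 / 7.14142843 ≈ 4.02580524
t = -9.2 / 4.02580524 ≈ -2.285257

-2.2853


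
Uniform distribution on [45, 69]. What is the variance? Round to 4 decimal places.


Var = (b-a)^2 / 12
(b-a)^2 = (69 - 45)^2 = 576
Var = 576/12 = 48

48.0000


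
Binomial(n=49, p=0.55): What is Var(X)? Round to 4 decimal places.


Var = n*p*(1-p) = 49 * 0.55 * 0.45 = 12.1275

12.1275


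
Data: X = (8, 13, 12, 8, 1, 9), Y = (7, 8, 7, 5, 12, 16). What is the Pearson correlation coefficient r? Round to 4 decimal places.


r = sum((xi-xbar)(yi-ybar)) / sqrt(sum((xi-xbar)^2) * sum((yi-ybar)^2))
n = 6, xbar = 51/6 = 8.5, ybar = 55/6 ≈ 9.166667
Sxy = sum((xi-xbar)(yi-ybar)) = -27.5
Sxx = sum((xi-xbar)^2) = 89.5
Syy = sum((yi-ybar)^2) = 497/6 ≈ 82.833333
sqrt(Sxx*Syy) ≈ 86.102168
r = Sxy / sqrt(Sxx*Syy) = -27.5 / 86.102168 ≈ -0.319388

-0.3194


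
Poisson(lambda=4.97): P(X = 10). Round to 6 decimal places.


P = e^(-lam) * lam^k / k!
e^(-4.97) ≈ 0.006943148
lam^k = 4.97^10 ≈ 9195257.326272
k! = 10! = 3628800
P = 0.006943148 * 9195257.326272 / 3628800 ≈ 0.017594

0.017594


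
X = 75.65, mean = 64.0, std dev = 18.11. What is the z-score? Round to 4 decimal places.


z = (X - mu) / sigma
X - mu = 75.65 - 64.0 = 11.65
z = 11.65 / 18.11 = 1165/1811 ≈ 0.643291

0.6433


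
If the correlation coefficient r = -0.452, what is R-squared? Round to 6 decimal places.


R^2 = r^2 = (-0.452)^2 = 0.204304

0.204304


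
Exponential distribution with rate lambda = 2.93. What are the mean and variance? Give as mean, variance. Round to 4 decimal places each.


mean = 1/lam, var = 1/lam^2
mean = 1 / 2.93 = 100/293 ≈ 0.341297
lam^2 = 2.93^2 = 8.5849
var = 1 / 8.5849 ≈ 0.116484

0.3413, 0.1165


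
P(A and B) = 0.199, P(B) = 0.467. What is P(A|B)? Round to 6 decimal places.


P(A|B) = P(A and B) / P(B) = 0.199 / 0.467 = 199/467 ≈ 0.42612420

0.426124


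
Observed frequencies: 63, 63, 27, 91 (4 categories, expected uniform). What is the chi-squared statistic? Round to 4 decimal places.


chi2 = sum((O-E)^2/E), E = total/4
total = 244, E = 244/4 = 61
(63 - 61)^2 / 61 = 4 / 61 = 4/61 ≈ 0.065574
(63 - 61)^2 / 61 = 4 / 61 = 4/61 ≈ 0.065574
(27 - 61)^2 / 61 = 1156 / 61 = 1156/61 ≈ 18.950820
(91 - 61)^2 / 61 = 900 / 61 = 900/61 ≈ 14.754098
chi2 = 2064/61 ≈ 33.836066

33.8361


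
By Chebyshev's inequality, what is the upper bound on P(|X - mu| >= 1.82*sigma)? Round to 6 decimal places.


P <= 1/k^2
k^2 = 1.82^2 = 3.3124
1/k^2 = 1 / 3.3124 = 2500/8281 ≈ 0.30189591

0.301896


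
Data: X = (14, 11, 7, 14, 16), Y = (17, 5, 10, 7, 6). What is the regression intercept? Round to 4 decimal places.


a = ybar - b*xbar, where b = sum((xi-xbar)(yi-ybar)) / sum((xi-xbar)^2)
n = 5, xbar = 62/5 = 12.4, ybar = 45/5 = 9
Sxy = sum((xi-xbar)(yi-ybar)) = -1
Sxx = sum((xi-xbar)^2) = 49.2
b = Sxy / Sxx = -5/246 ≈ -0.020325
a = 9 - (-0.020325) * 12.4 = 1138/123 ≈ 9.252033

9.2520


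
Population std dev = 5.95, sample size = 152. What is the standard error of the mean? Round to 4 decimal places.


SE = sigma / sqrt(n)
sqrt(152) ≈ 12.328828
SE = 5.95 / 12.328828 ≈ 0.482609

0.4826


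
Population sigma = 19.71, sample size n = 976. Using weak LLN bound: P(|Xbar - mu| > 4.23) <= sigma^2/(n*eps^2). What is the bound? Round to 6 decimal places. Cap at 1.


bound = min(1, sigma^2/(n*eps^2))
sigma^2 = 19.71^2 = 388.4841
n*eps^2 = 976 * 4.23^2 = 976 * 17.8929 = 17463.4704
sigma^2/(n*eps^2) = 388.4841 / 17463.4704 ≈ 0.02224553

0.022246


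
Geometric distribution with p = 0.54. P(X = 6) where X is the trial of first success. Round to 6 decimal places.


P = (1-p)^(k-1) * p
(1-p)^(k-1) = 0.46^5 ≈ 0.02059630
P = 0.02059630 * 0.54 ≈ 0.01112200

0.011122


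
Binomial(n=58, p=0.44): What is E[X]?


E[X] = n*p = 58 * 0.44 = 25.52

25.52


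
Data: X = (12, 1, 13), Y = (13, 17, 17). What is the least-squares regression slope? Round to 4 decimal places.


b = sum((xi-xbar)(yi-ybar)) / sum((xi-xbar)^2)
n = 3, xbar = 26/3 ≈ 8.666667, ybar = 47/3 ≈ 15.666667
Sxy = sum((xi-xbar)(yi-ybar)) = -40/3 ≈ -13.333333
Sxx = sum((xi-xbar)^2) = 266/3 ≈ 88.666667
b = Sxy / Sxx = -20/133 ≈ -0.150376

-0.1504


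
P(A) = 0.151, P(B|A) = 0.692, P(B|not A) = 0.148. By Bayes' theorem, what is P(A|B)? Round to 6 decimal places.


P(A|B) = P(B|A)*P(A) / P(B), P(B) = P(B|A)*P(A) + P(B|not A)*P(not A)
P(B|A)*P(A) = 0.692 * 0.151 = 0.104492
P(B|not A)*P(not A) = 0.148 * 0.849 = 0.125652
P(B) = 0.104492 + 0.125652 = 0.230144
P(A|B) = 0.104492 / 0.230144 ≈ 0.45402878

0.454029


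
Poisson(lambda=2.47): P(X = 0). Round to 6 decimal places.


P = e^(-lam) * lam^k / k!
e^(-2.47) ≈ 0.08458486
lam^k = 2.47^0 = 1
k! = 0! = 1
P = 0.08458486 * 1 / 1 ≈ 0.084585

0.084585


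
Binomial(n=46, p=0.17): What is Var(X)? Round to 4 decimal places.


Var = n*p*(1-p) = 46 * 0.17 * 0.83 = 6.4906

6.4906


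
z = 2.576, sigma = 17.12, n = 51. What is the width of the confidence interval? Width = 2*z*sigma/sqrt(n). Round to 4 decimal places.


width = 2*z*sigma/sqrt(n)
2*z*sigma = 2 * 2.576 * 17.12 = 88.20224
sqrt(51) ≈ 7.141428
width = 88.20224 / 7.141428 ≈ 12.350784

12.3508


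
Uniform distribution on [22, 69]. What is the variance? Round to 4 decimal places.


Var = (b-a)^2 / 12
(b-a)^2 = (69 - 22)^2 = 2209
Var = 2209/12 ≈ 184.083333

184.0833


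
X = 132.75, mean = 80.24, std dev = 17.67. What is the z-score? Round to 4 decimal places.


z = (X - mu) / sigma
X - mu = 132.75 - 80.24 = 52.51
z = 52.51 / 17.67 = 5251/1767 ≈ 2.971703

2.9717


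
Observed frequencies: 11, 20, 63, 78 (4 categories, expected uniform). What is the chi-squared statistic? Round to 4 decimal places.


chi2 = sum((O-E)^2/E), E = total/4
total = 172, E = 172/4 = 43
(11 - 43)^2 / 43 = 1024 / 43 = 1024/43 ≈ 23.813953
(20 - 43)^2 / 43 = 529 / 43 = 529/43 ≈ 12.302326
(63 - 43)^2 / 43 = 400 / 43 = 400/43 ≈ 9.302326
(78 - 43)^2 / 43 = 1225 / 43 = 1225/43 ≈ 28.488372
chi2 = 3178/43 ≈ 73.906977

73.9070


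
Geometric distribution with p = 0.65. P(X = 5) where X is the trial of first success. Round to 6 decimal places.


P = (1-p)^(k-1) * p
(1-p)^(k-1) = 0.35^4 = 0.01500625
P = 0.01500625 * 0.65 ≈ 0.009754063

0.009754


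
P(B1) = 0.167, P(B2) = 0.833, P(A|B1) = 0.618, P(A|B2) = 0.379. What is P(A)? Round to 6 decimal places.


P(A) = P(A|B1)*P(B1) + P(A|B2)*P(B2)
P(A|B1)*P(B1) = 0.618 * 0.167 = 0.103206
P(A|B2)*P(B2) = 0.379 * 0.833 = 0.315707
P(A) = 0.103206 + 0.315707 = 0.418913

0.418913


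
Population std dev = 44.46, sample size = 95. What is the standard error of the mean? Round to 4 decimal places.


SE = sigma / sqrt(n)
sqrt(95) ≈ 9.746794
SE = 44.46 / 9.746794 ≈ 4.561500

4.5615


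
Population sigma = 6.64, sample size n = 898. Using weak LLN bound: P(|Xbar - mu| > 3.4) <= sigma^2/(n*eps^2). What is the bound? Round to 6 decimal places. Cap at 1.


bound = min(1, sigma^2/(n*eps^2))
sigma^2 = 6.64^2 = 44.0896
n*eps^2 = 898 * 3.4^2 = 898 * 11.56 = 10380.88
sigma^2/(n*eps^2) = 44.0896 / 10380.88 ≈ 0.00424719

0.004247


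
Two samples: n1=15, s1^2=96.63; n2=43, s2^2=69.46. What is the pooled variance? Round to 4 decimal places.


sp^2 = ((n1-1)*s1^2 + (n2-1)*s2^2)/(n1+n2-2)
(n1-1)*s1^2 = 14 * 96.63 = 1352.82
(n2-1)*s2^2 = 42 * 69.46 = 2917.32
numerator = 1352.82 + 2917.32 = 4270.14
n1+n2-2 = 56
sp^2 = 4270.14 / 56 = 76.2525

76.2525


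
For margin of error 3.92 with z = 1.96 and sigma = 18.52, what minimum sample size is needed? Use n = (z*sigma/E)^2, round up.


z*sigma/E = 1.96 * 18.52 / 3.92 = 9.26
(z*sigma/E)^2 = 85.7476
round up: n = 86

86


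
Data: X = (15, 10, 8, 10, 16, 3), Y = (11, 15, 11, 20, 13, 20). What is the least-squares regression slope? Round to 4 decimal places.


b = sum((xi-xbar)(yi-ybar)) / sum((xi-xbar)^2)
n = 6, xbar = 62/6 = 31/3 ≈ 10.333333, ybar = 90/6 = 15
Sxy = sum((xi-xbar)(yi-ybar)) = -59
Sxx = sum((xi-xbar)^2) = 340/3 ≈ 113.333333
b = Sxy / Sxx = -177/340 ≈ -0.520588

-0.5206


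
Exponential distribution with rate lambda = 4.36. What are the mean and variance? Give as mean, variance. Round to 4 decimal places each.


mean = 1/lam, var = 1/lam^2
mean = 1 / 4.36 = 25/109 ≈ 0.229358
lam^2 = 4.36^2 = 19.0096
var = 1 / 19.0096 ≈ 0.052605

0.2294, 0.0526


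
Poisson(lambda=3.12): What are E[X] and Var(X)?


E[X] = Var(X) = lambda = 3.12

3.12, 3.12


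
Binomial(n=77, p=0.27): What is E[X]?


E[X] = n*p = 77 * 0.27 = 20.79

20.79
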